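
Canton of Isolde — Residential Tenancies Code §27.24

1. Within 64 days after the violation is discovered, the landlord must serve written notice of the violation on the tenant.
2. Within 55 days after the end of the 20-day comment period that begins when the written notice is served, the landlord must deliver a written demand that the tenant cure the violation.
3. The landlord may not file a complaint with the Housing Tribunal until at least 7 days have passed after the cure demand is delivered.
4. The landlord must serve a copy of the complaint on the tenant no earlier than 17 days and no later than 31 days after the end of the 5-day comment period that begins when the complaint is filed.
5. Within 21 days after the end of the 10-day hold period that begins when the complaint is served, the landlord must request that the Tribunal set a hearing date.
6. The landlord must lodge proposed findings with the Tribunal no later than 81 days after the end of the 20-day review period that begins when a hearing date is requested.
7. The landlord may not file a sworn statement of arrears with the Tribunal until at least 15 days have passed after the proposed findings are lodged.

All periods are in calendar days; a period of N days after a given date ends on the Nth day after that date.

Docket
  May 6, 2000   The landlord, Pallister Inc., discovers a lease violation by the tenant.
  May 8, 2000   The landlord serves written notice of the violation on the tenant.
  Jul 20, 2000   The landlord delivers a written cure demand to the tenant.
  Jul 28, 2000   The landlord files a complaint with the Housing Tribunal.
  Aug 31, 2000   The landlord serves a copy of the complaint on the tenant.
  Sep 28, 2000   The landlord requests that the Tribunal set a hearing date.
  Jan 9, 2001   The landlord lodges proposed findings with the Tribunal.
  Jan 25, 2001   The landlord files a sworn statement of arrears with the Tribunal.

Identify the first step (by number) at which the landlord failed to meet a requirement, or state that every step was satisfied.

Step 6

(1) due by May 6, 2000 + 64 days = Jul 9, 2000; May 8, 2000 is within that limit.
(2) due by May 28, 2000 + 55 days = Jul 22, 2000; completed Jul 20, 2000, before the deadline.
(3) permitted from Jul 20, 2000 + 7 days = Jul 27, 2000 onward; done Jul 28, 2000, after the minimum wait.
(4) the permitted window runs from Aug 2, 2000 + 17 = Aug 19, 2000 to Aug 2, 2000 + 31 = Sep 2, 2000; done Aug 31, 2000 — within the window.
(5) due by Sep 10, 2000 + 21 days = Oct 1, 2000; Sep 28, 2000 is within that limit.
(6) due by Oct 18, 2000 + 81 days = Jan 7, 2001; done Jan 9, 2001 — 2 days late.
The procedure was therefore not followed at step 6.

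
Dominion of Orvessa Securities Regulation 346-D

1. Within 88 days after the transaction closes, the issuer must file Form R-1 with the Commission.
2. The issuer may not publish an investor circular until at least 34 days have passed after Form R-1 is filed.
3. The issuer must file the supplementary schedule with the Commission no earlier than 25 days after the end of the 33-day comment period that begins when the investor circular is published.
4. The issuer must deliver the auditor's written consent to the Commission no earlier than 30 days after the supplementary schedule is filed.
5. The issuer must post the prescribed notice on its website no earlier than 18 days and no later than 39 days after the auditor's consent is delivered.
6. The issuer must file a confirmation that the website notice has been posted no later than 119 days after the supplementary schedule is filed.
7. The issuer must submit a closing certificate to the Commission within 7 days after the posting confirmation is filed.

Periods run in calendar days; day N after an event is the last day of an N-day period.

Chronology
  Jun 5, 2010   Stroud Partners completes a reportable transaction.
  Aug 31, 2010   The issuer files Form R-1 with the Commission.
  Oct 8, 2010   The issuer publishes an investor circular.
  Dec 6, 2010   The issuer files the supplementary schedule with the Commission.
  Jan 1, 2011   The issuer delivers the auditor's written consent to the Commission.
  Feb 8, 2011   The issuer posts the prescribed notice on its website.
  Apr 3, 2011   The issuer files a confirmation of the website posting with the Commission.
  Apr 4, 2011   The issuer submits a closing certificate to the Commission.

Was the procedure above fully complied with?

Step 1: 88 days after Jun 5, 2010 (when the transaction closes) is Sep 1, 2010; completed Aug 31, 2010, before the deadline.
Step 2: the earliest permitted date is 34 days after Aug 31, 2010 (when Form R-1 is filed), i.e. Oct 4, 2010; Oct 8, 2010 is on or after that date.
Step 3: the earliest permitted date is 25 days after Nov 10, 2010 (end of the 33-day comment period, which began when the investor circular is published on Oct 8, 2010), i.e. Dec 5, 2010; done Dec 6, 2010, after the minimum wait.
Step 4: the earliest permitted date is 30 days after Dec 6, 2010 (when the supplementary schedule is filed), i.e. Jan 5, 2011; Jan 1, 2011 is 4 days before the earliest permitted date.

No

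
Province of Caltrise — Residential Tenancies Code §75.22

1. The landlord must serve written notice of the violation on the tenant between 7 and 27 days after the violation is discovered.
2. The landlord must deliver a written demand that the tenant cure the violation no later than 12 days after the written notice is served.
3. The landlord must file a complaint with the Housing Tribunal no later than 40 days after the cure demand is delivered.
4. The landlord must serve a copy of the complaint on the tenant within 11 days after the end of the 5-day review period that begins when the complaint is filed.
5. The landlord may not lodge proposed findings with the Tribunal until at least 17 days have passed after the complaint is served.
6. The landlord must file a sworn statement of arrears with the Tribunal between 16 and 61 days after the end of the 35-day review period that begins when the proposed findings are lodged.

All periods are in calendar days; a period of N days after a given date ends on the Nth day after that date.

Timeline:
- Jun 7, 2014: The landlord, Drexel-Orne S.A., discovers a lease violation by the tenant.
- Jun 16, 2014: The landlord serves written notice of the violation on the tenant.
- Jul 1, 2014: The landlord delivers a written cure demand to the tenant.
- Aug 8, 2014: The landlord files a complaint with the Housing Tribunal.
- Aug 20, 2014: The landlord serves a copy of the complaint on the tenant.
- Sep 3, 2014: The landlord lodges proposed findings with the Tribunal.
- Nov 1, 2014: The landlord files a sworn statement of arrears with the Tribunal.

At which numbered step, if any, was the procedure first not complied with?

Step 1: the window is 7–27 days after Jun 7, 2014 (when the violation is discovered), so Jun 14, 2014 through Jul 4, 2014; done Jun 16, 2014, which is between those dates.
Step 2: 12 days after Jun 16, 2014 (when the written notice is served) is Jun 28, 2014; not done until Jul 1, 2014, 3 days after the deadline.
The analysis stops there.

Step 2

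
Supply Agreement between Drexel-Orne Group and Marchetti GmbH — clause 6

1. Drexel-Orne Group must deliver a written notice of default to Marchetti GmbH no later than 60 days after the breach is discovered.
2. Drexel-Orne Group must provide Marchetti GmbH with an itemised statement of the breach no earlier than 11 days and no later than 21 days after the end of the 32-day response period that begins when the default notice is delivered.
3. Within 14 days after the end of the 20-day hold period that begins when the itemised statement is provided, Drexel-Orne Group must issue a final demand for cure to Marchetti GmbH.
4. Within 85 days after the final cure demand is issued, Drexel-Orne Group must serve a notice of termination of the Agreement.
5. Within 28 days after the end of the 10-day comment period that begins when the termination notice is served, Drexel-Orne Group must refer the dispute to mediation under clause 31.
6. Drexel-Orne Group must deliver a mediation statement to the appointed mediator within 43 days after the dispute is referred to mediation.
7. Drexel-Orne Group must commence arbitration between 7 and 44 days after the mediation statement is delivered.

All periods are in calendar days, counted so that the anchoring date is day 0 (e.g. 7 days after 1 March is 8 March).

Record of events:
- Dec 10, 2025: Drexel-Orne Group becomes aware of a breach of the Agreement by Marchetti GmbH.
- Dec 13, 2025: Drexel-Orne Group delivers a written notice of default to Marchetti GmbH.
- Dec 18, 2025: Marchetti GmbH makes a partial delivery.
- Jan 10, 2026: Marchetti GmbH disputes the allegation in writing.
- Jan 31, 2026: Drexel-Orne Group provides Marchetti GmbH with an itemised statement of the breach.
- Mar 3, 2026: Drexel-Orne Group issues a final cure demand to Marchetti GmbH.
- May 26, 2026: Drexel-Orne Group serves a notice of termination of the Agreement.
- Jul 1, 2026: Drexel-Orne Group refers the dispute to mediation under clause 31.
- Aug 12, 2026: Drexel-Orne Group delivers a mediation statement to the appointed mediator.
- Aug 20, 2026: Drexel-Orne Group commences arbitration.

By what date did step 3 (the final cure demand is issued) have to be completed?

The itemised statement is provided on Jan 31, 2026; the 20-day hold period therefore ends Feb 20, 2026, and step 3 runs from that date. 14 days after Feb 20, 2026 is Mar 6, 2026.

Mar 6, 2026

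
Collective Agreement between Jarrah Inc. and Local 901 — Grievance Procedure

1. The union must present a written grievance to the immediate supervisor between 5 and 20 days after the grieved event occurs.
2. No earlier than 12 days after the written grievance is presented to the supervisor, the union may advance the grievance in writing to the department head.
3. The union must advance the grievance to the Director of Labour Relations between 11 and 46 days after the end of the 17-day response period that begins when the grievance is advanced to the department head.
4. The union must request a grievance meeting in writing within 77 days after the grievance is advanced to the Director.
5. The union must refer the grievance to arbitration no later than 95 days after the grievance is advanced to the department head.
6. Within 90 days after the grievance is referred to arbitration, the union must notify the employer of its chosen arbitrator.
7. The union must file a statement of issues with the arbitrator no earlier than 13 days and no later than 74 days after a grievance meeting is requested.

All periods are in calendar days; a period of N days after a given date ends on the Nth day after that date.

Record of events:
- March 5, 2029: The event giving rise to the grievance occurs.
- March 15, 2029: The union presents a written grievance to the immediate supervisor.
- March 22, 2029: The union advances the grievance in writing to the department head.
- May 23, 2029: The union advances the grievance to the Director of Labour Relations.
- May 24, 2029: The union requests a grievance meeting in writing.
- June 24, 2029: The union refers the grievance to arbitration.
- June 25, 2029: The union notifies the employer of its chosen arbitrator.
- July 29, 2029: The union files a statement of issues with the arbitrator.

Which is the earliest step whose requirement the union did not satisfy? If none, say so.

Step 2

Step 1: the window is 5–20 days after March 5, 2029 (when the grieved event occurs), so March 10, 2029 through March 25, 2029; done March 15, 2029 — within the window.
Step 2: the earliest permitted date is 12 days after March 15, 2029 (when the written grievance is presented to the supervisor), i.e. March 27, 2029; done March 22, 2029 — 5 days too early.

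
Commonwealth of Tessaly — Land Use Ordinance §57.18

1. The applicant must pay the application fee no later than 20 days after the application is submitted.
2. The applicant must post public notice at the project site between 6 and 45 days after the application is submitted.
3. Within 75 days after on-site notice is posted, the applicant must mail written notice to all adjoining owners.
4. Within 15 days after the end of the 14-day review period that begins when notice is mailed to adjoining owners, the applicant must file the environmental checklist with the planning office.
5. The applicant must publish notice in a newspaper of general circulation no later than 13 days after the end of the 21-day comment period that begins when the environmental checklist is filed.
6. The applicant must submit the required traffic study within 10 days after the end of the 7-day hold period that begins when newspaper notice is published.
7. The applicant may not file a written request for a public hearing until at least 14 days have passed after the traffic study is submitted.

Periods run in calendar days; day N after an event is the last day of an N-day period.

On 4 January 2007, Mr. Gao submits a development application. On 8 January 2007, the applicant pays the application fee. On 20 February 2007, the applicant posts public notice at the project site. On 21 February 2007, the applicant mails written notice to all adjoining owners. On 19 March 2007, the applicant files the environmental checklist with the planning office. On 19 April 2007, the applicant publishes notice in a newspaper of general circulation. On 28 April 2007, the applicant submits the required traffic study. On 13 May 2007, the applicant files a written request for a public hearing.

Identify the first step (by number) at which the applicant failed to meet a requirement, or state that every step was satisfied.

(1) due by 4 January 2007 + 20 days = 24 January 2007; completed 8 January 2007, before the deadline.
(2) the permitted window runs from 4 January 2007 + 6 = 10 January 2007 to 4 January 2007 + 45 = 18 February 2007; 20 February 2007 is 2 days past the end of the window.

Step 2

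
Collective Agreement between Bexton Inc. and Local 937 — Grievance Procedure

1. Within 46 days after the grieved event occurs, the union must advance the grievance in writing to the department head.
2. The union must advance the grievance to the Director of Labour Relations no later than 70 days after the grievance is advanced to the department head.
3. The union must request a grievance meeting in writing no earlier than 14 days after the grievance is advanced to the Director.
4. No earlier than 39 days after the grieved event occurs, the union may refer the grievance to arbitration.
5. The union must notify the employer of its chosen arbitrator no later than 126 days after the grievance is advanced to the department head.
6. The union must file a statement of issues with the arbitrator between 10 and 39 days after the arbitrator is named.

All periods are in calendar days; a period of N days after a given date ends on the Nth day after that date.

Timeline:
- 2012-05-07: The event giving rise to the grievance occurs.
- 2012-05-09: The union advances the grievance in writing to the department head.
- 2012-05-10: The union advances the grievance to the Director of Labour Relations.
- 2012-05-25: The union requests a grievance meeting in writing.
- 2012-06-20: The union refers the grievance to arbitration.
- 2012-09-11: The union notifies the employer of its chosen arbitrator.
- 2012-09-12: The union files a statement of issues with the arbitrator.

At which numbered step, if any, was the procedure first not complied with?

Step 6

Step 1 — counting 46 days from 2012-05-07 (when the grieved event occurs) gives a deadline of 2012-06-22; completed 2012-05-09, before the deadline.
Step 2 — counting 70 days from 2012-05-09 (when the grievance is advanced to the department head) gives a deadline of 2012-07-18; 2012-05-10 is within that limit.
Step 3 — must wait 14 days from 2012-05-10 (when the grievance is advanced to the Director), so not before 2012-05-24; done 2012-05-25 — permitted.
Step 4 — must wait 39 days from 2012-05-07 (when the grieved event occurs), so not before 2012-06-15; done 2012-06-20, after the minimum wait.
Step 5 — counting 126 days from 2012-05-09 (when the grievance is advanced to the department head) gives a deadline of 2012-09-12; 2012-09-11 is within that limit.
Step 6 — 10 and 39 days from 2012-09-11 (when the arbitrator is named) are 2012-09-21 and 2012-10-20 respectively; done 2012-09-12 — 9 days before the window opened.
That is the first point of non-compliance.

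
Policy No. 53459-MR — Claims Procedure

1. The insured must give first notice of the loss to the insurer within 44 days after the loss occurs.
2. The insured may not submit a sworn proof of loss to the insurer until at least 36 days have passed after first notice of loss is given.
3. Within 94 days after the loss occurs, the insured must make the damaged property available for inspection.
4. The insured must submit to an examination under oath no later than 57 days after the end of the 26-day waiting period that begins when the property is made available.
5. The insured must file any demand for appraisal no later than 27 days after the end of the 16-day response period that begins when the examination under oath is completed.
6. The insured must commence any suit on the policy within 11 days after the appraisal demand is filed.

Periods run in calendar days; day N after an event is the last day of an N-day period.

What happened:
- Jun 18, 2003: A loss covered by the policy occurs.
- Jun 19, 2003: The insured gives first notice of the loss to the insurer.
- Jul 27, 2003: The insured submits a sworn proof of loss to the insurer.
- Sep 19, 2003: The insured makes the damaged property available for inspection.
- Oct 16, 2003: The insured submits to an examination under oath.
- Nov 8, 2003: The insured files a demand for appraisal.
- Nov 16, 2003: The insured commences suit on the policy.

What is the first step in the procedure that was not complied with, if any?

None — every step was satisfied

(1) due by Jun 18, 2003 + 44 days = Aug 1, 2003; done Jun 19, 2003 — timely.
(2) permitted from Jun 19, 2003 + 36 days = Jul 25, 2003 onward; done Jul 27, 2003, after the minimum wait.
(3) due by Jun 18, 2003 + 94 days = Sep 20, 2003; done Sep 19, 2003 — timely.
(4) due by Oct 15, 2003 + 57 days = Dec 11, 2003; completed Oct 16, 2003, before the deadline.
(5) due by Nov 1, 2003 + 27 days = Nov 28, 2003; completed Nov 8, 2003, before the deadline.
(6) due by Nov 8, 2003 + 11 days = Nov 19, 2003; completed Nov 16, 2003, before the deadline.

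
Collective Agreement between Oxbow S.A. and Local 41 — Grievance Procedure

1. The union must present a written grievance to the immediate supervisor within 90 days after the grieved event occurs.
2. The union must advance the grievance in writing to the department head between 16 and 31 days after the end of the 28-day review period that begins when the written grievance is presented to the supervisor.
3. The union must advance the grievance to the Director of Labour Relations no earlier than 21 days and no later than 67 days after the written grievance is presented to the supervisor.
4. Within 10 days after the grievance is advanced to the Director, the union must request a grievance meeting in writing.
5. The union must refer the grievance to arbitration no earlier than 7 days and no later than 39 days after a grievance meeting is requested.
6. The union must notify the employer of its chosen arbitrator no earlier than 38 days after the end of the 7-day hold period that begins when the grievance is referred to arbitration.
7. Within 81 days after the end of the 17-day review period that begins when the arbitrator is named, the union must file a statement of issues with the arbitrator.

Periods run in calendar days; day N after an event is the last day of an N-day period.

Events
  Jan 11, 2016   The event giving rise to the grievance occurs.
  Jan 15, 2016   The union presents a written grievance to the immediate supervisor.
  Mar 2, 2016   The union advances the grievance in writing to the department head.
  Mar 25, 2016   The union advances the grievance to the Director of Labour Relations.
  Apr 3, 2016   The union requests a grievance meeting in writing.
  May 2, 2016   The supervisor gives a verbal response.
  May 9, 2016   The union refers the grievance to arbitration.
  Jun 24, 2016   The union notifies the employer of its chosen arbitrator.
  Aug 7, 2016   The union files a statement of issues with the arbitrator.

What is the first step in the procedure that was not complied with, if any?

Step 1: 90 days after Jan 11, 2016 (when the grieved event occurs) is Apr 10, 2016; completed Jan 15, 2016, before the deadline.
Step 2: the window is 16–31 days after Feb 12, 2016 (end of the 28-day review period, which began when the written grievance is presented to the supervisor on Jan 15, 2016), so Feb 28, 2016 through Mar 14, 2016; done Mar 2, 2016, which is between those dates.
Step 3: the window is 21–67 days after Jan 15, 2016 (when the written grievance is presented to the supervisor), so Feb 5, 2016 through Mar 22, 2016; Mar 25, 2016 is 3 days past the end of the window.
Later steps need not be reached.

Step 3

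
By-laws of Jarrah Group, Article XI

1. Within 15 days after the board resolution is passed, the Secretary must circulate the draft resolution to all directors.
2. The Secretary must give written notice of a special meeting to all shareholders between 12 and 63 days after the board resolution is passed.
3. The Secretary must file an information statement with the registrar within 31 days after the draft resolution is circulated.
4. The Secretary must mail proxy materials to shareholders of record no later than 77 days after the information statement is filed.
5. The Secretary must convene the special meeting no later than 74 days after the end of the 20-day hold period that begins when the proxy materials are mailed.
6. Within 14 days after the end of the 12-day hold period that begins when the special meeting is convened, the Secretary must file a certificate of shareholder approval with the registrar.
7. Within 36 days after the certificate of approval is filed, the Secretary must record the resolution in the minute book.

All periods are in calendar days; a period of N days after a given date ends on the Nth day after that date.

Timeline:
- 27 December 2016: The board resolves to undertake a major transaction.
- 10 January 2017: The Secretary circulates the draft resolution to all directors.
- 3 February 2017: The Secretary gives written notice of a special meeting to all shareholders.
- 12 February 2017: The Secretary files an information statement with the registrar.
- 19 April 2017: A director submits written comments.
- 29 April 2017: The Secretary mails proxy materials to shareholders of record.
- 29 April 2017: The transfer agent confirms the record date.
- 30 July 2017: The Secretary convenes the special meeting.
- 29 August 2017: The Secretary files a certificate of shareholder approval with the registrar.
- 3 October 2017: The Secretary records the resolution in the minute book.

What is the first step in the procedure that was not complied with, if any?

(1) due by 27 December 2016 + 15 days = 11 January 2017; completed 10 January 2017, before the deadline.
(2) the permitted window runs from 27 December 2016 + 12 = 8 January 2017 to 27 December 2016 + 63 = 28 February 2017; 3 February 2017 falls inside that range.
(3) due by 10 January 2017 + 31 days = 10 February 2017; done 12 February 2017 — 2 days late.

Step 3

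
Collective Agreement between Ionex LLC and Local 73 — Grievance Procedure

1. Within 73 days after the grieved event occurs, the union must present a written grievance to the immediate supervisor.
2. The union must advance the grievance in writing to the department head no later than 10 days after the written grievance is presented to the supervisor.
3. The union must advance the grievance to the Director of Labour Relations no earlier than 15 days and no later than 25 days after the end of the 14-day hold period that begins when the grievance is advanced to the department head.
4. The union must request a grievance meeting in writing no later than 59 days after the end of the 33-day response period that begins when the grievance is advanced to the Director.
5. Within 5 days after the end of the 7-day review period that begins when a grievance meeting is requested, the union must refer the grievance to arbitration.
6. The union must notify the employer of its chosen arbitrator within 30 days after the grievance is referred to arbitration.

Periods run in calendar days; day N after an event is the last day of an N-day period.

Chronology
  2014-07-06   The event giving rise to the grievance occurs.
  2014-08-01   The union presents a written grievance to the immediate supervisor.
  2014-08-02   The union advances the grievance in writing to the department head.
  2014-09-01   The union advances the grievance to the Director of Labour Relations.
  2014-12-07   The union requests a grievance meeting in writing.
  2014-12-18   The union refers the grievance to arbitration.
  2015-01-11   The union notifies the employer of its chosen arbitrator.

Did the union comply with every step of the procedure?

Step 1 — counting 73 days from 2014-07-06 (when the grieved event occurs) gives a deadline of 2014-09-17; 2014-08-01 is within that limit.
Step 2 — counting 10 days from 2014-08-01 (when the written grievance is presented to the supervisor) gives a deadline of 2014-08-11; done 2014-08-02 — timely.
Step 3 — 15 and 25 days from 2014-08-16 (end of the 14-day hold period, which began when the grievance is advanced to the department head on 2014-08-02) are 2014-08-31 and 2014-09-10 respectively; done 2014-09-01 — within the window.
Step 4 — counting 59 days from 2014-10-04 (end of the 33-day response period, which began when the grievance is advanced to the Director on 2014-09-01) gives a deadline of 2014-12-02; 2014-12-07 misses that deadline by 5 days.
The procedure was therefore not followed at step 4.

No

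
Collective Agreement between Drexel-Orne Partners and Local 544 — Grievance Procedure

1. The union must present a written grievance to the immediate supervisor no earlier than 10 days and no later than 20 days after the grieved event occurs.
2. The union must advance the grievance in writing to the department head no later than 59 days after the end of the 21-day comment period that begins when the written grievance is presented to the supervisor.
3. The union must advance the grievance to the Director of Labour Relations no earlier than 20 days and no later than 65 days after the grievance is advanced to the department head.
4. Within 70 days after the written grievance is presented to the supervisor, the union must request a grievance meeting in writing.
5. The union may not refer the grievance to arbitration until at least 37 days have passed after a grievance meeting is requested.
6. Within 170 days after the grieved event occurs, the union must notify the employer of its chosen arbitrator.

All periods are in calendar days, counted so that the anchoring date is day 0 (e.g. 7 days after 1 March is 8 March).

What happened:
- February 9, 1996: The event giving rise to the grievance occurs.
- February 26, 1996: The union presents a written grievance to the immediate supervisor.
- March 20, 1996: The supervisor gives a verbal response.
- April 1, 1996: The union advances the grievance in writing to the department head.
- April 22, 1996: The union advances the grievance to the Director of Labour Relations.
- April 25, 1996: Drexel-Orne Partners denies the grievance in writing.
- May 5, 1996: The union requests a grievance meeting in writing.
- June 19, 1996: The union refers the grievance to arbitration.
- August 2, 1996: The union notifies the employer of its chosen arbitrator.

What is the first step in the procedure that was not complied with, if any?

Step 6

Step 1 — 10 and 20 days from February 9, 1996 (when the grieved event occurs) are February 19, 1996 and February 29, 1996 respectively; done February 26, 1996, which is between those dates.
Step 2 — counting 59 days from March 18, 1996 (end of the 21-day comment period, which began when the written grievance is presented to the supervisor on February 26, 1996) gives a deadline of May 16, 1996; completed April 1, 1996, before the deadline.
Step 3 — 20 and 65 days from April 1, 1996 (when the grievance is advanced to the department head) are April 21, 1996 and June 5, 1996 respectively; April 22, 1996 falls inside that range.
Step 4 — counting 70 days from February 26, 1996 (when the written grievance is presented to the supervisor) gives a deadline of May 6, 1996; done May 5, 1996 — timely.
Step 5 — must wait 37 days from May 5, 1996 (when a grievance meeting is requested), so not before June 11, 1996; done June 19, 1996 — permitted.
Step 6 — counting 170 days from February 9, 1996 (when the grieved event occurs) gives a deadline of July 28, 1996; August 2, 1996 misses that deadline by 5 days.
Later steps need not be reached.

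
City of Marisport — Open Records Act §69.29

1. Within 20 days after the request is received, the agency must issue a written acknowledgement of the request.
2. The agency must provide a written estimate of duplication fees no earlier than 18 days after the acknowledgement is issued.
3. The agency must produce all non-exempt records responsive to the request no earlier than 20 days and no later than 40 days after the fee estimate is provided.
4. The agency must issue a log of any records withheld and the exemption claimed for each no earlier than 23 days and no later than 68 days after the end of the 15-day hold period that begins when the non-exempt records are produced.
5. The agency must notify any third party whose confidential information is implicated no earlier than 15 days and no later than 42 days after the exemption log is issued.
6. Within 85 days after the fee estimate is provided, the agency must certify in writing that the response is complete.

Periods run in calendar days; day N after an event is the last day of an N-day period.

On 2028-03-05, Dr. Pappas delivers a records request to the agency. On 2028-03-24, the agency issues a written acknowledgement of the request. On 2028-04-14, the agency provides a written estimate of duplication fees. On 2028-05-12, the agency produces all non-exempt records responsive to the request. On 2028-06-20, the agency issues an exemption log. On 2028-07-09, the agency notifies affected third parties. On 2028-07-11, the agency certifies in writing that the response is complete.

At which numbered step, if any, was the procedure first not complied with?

(1) due by 2028-03-05 + 20 days = 2028-03-25; done 2028-03-24 — timely.
(2) permitted from 2028-03-24 + 18 days = 2028-04-11 onward; done 2028-04-14 — permitted.
(3) the permitted window runs from 2028-04-14 + 20 = 2028-05-04 to 2028-04-14 + 40 = 2028-05-24; 2028-05-12 falls inside that range.
(4) the permitted window runs from 2028-05-27 + 23 = 2028-06-19 to 2028-05-27 + 68 = 2028-08-03; 2028-06-20 falls inside that range.
(5) the permitted window runs from 2028-06-20 + 15 = 2028-07-05 to 2028-06-20 + 42 = 2028-08-01; done 2028-07-09, which is between those dates.
(6) due by 2028-04-14 + 85 days = 2028-07-08; done 2028-07-11 — 3 days late.

Step 6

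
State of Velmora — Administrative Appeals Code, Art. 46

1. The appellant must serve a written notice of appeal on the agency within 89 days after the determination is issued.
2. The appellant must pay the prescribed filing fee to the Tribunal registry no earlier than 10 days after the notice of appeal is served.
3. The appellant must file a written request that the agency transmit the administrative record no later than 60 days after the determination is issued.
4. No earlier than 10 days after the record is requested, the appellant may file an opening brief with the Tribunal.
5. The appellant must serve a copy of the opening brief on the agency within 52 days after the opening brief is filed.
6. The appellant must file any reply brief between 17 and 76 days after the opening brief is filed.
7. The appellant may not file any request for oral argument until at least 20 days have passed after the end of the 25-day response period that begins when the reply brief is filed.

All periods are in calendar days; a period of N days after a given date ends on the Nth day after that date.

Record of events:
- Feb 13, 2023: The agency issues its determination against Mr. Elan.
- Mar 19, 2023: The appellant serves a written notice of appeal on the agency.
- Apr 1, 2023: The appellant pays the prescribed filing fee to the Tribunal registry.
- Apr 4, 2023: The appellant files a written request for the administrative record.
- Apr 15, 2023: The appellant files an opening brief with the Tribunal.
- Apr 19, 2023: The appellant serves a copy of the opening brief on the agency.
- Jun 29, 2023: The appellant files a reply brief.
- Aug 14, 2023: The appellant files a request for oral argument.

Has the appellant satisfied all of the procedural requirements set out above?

Yes

Step 1 — counting 89 days from Feb 13, 2023 (when the determination is issued) gives a deadline of May 13, 2023; Mar 19, 2023 is within that limit.
Step 2 — must wait 10 days from Mar 19, 2023 (when the notice of appeal is served), so not before Mar 29, 2023; done Apr 1, 2023, after the minimum wait.
Step 3 — counting 60 days from Feb 13, 2023 (when the determination is issued) gives a deadline of Apr 14, 2023; completed Apr 4, 2023, before the deadline.
Step 4 — must wait 10 days from Apr 4, 2023 (when the record is requested), so not before Apr 14, 2023; done Apr 15, 2023, after the minimum wait.
Step 5 — counting 52 days from Apr 15, 2023 (when the opening brief is filed) gives a deadline of Jun 6, 2023; completed Apr 19, 2023, before the deadline.
Step 6 — 17 and 76 days from Apr 15, 2023 (when the opening brief is filed) are May 2, 2023 and Jun 30, 2023 respectively; done Jun 29, 2023 — within the window.
Step 7 — must wait 20 days from Jul 24, 2023 (end of the 25-day response period, which began when the reply brief is filed on Jun 29, 2023), so not before Aug 13, 2023; Aug 14, 2023 is on or after that date.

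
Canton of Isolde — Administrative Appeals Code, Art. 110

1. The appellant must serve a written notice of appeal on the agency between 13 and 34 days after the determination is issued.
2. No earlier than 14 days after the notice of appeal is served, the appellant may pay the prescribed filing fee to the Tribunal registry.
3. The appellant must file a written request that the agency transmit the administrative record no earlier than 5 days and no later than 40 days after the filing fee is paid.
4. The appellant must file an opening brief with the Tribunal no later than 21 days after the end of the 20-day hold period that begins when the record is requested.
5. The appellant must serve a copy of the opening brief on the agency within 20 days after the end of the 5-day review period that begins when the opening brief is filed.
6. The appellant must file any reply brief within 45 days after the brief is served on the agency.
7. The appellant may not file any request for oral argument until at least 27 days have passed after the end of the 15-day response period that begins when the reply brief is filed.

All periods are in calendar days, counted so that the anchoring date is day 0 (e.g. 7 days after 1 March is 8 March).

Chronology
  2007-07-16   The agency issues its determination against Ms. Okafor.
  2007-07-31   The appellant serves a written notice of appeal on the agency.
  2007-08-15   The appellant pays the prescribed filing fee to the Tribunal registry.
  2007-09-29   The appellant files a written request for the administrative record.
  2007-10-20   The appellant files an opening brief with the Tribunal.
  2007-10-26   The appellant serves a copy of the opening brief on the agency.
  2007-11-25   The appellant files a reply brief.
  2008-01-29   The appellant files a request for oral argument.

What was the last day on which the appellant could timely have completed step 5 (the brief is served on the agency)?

2007-11-14

The opening brief is filed on 2007-10-20; the 5-day review period therefore ends 2007-10-25, and step 5 runs from that date. 20 days after 2007-10-25 is 2007-11-14.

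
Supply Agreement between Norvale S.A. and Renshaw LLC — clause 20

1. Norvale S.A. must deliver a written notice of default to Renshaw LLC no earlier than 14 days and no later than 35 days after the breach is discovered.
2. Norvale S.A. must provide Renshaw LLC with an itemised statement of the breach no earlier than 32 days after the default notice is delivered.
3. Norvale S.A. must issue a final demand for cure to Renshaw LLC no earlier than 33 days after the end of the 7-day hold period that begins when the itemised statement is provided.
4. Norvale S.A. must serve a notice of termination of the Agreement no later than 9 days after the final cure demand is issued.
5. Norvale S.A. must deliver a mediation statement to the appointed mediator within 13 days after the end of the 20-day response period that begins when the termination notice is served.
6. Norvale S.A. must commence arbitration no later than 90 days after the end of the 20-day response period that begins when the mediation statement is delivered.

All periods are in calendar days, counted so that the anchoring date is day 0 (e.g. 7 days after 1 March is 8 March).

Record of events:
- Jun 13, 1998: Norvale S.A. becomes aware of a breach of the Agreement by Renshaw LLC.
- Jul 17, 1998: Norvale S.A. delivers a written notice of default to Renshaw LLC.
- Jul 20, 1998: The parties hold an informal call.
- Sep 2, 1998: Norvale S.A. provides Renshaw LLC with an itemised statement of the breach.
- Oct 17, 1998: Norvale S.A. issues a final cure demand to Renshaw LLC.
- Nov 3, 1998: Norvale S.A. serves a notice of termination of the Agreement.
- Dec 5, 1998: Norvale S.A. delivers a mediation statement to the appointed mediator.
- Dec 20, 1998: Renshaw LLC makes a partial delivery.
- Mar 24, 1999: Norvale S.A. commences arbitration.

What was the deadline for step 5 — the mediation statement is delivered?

Dec 6, 1998

The termination notice is served on Nov 3, 1998; the 20-day response period therefore ends Nov 23, 1998, and step 5 runs from that date. 13 days after Nov 23, 1998 is Dec 6, 1998.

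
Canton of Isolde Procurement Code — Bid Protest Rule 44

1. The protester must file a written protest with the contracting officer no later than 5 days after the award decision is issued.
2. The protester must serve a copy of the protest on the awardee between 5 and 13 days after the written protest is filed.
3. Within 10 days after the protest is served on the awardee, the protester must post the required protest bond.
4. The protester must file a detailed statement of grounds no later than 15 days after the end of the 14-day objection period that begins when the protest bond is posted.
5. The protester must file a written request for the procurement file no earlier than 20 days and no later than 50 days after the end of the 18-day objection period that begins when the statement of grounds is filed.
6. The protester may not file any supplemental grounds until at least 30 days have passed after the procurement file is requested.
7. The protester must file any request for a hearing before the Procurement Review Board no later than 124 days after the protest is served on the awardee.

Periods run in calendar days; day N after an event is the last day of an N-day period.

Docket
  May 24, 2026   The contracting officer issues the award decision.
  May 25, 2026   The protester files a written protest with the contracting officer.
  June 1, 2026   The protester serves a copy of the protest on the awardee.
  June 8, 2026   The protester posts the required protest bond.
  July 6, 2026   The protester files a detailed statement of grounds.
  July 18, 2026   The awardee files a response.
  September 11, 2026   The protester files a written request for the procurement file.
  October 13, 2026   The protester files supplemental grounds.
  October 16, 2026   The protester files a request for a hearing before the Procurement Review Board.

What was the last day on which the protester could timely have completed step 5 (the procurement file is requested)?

The statement of grounds is filed on July 6, 2026; the 18-day objection period therefore ends July 24, 2026, and step 5 runs from that date. The window is 20–50 days after July 24, 2026; it closes on September 12, 2026.

September 12, 2026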